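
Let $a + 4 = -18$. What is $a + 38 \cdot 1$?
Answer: $16$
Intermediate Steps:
$a = -22$ ($a = -4 - 18 = -22$)
$a + 38 \cdot 1 = -22 + 38 \cdot 1 = -22 + 38 = 16$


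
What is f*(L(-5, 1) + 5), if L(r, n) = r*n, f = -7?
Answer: 0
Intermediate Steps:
L(r, n) = n*r
f*(L(-5, 1) + 5) = -7*(1*(-5) + 5) = -7*(-5 + 5) = -7*0 = 0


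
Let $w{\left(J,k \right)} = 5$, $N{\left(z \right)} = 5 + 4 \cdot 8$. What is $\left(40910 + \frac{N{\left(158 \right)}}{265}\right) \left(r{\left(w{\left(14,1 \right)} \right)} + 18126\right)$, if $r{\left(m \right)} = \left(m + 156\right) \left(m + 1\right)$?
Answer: $\frac{206979942204}{265} \approx 7.8106 \cdot 10^{8}$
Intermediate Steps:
$N{\left(z \right)} = 37$ ($N{\left(z \right)} = 5 + 32 = 37$)
$r{\left(m \right)} = \left(1 + m\right) \left(156 + m\right)$ ($r{\left(m \right)} = \left(156 + m\right) \left(1 + m\right) = \left(1 + m\right) \left(156 + m\right)$)
$\left(40910 + \frac{N{\left(158 \right)}}{265}\right) \left(r{\left(w{\left(14,1 \right)} \right)} + 18126\right) = \left(40910 + \frac{37}{265}\right) \left(\left(156 + 5^{2} + 157 \cdot 5\right) + 18126\right) = \left(40910 + 37 \cdot \frac{1}{265}\right) \left(\left(156 + 25 + 785\right) + 18126\right) = \left(40910 + \frac{37}{265}\right) \left(966 + 18126\right) = \frac{10841187}{265} \cdot 19092 = \frac{206979942204}{265}$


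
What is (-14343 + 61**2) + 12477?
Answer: 1855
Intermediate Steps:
(-14343 + 61**2) + 12477 = (-14343 + 3721) + 12477 = -10622 + 12477 = 1855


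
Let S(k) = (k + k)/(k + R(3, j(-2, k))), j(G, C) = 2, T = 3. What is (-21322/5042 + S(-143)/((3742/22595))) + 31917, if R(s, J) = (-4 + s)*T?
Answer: 21984922821221/688651486 ≈ 31925.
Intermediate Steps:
R(s, J) = -12 + 3*s (R(s, J) = (-4 + s)*3 = -12 + 3*s)
S(k) = 2*k/(-3 + k) (S(k) = (k + k)/(k + (-12 + 3*3)) = (2*k)/(k + (-12 + 9)) = (2*k)/(k - 3) = (2*k)/(-3 + k) = 2*k/(-3 + k))
(-21322/5042 + S(-143)/((3742/22595))) + 31917 = (-21322/5042 + (2*(-143)/(-3 - 143))/((3742/22595))) + 31917 = (-21322*1/5042 + (2*(-143)/(-146))/((3742*(1/22595)))) + 31917 = (-10661/2521 + (2*(-143)*(-1/146))/(3742/22595)) + 31917 = (-10661/2521 + (143/73)*(22595/3742)) + 31917 = (-10661/2521 + 3231085/273166) + 31917 = 5233342559/688651486 + 31917 = 21984922821221/688651486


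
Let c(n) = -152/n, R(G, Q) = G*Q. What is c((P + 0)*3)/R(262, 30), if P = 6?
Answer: -19/17685 ≈ -0.0010744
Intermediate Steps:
c((P + 0)*3)/R(262, 30) = (-152*1/(3*(6 + 0)))/((262*30)) = -152/(6*3)/7860 = -152/18*(1/7860) = -152*1/18*(1/7860) = -76/9*1/7860 = -19/17685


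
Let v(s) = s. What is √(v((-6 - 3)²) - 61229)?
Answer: 2*I*√15287 ≈ 247.28*I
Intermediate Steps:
√(v((-6 - 3)²) - 61229) = √((-6 - 3)² - 61229) = √((-9)² - 61229) = √(81 - 61229) = √(-61148) = 2*I*√15287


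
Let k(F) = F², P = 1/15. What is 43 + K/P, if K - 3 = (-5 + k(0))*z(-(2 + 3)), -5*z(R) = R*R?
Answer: 463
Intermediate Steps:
P = 1/15 ≈ 0.066667
z(R) = -R²/5 (z(R) = -R*R/5 = -R²/5)
K = 28 (K = 3 + (-5 + 0²)*(-(2 + 3)²/5) = 3 + (-5 + 0)*(-(-1*5)²/5) = 3 - (-1)*(-5)² = 3 - (-1)*25 = 3 - 5*(-5) = 3 + 25 = 28)
43 + K/P = 43 + 28/(1/15) = 43 + 28*15 = 43 + 420 = 463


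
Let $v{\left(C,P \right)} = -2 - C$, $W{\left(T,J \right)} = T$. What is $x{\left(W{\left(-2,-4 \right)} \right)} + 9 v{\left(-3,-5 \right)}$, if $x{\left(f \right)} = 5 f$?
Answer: $-1$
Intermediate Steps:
$x{\left(W{\left(-2,-4 \right)} \right)} + 9 v{\left(-3,-5 \right)} = 5 \left(-2\right) + 9 \left(-2 - -3\right) = -10 + 9 \left(-2 + 3\right) = -10 + 9 \cdot 1 = -10 + 9 = -1$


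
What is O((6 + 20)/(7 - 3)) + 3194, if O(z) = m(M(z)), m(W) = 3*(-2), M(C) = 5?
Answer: 3188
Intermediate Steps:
m(W) = -6
O(z) = -6
O((6 + 20)/(7 - 3)) + 3194 = -6 + 3194 = 3188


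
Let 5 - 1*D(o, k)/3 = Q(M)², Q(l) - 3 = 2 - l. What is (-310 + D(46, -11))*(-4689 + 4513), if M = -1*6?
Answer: 115808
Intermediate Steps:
M = -6
Q(l) = 5 - l (Q(l) = 3 + (2 - l) = 5 - l)
D(o, k) = -348 (D(o, k) = 15 - 3*(5 - 1*(-6))² = 15 - 3*(5 + 6)² = 15 - 3*11² = 15 - 3*121 = 15 - 363 = -348)
(-310 + D(46, -11))*(-4689 + 4513) = (-310 - 348)*(-4689 + 4513) = -658*(-176) = 115808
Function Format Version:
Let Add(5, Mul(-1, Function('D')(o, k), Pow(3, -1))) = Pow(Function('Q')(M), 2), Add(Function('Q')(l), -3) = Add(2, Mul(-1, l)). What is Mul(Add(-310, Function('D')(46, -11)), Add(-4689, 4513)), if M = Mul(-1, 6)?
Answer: 115808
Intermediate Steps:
M = -6
Function('Q')(l) = Add(5, Mul(-1, l)) (Function('Q')(l) = Add(3, Add(2, Mul(-1, l))) = Add(5, Mul(-1, l)))
Function('D')(o, k) = -348 (Function('D')(o, k) = Add(15, Mul(-3, Pow(Add(5, Mul(-1, -6)), 2))) = Add(15, Mul(-3, Pow(Add(5, 6), 2))) = Add(15, Mul(-3, Pow(11, 2))) = Add(15, Mul(-3, 121)) = Add(15, -363) = -348)
Mul(Add(-310, Function('D')(46, -11)), Add(-4689, 4513)) = Mul(Add(-310, -348), Add(-4689, 4513)) = Mul(-658, -176) = 115808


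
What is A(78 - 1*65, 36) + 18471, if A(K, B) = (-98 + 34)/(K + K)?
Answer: 240091/13 ≈ 18469.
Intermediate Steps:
A(K, B) = -32/K (A(K, B) = -64*1/(2*K) = -32/K)
A(78 - 1*65, 36) + 18471 = -32/(78 - 1*65) + 18471 = -32/(78 - 65) + 18471 = -32/13 + 18471 = 240091/13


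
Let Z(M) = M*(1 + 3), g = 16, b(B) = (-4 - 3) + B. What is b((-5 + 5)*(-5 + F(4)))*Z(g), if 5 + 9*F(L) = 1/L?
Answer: -448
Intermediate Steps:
F(L) = -5/9 + 1/(9*L) (F(L) = -5/9 + (1/L)/9 = -5/9 + 1/(9*L))
b(B) = -7 + B
Z(M) = 4*M (Z(M) = M*4 = 4*M)
b((-5 + 5)*(-5 + F(4)))*Z(g) = (-7 + (-5 + 5)*(-5 + (⅑)*(1 - 5*4)/4))*(4*16) = (-7 + 0*(-5 + (⅑)*(¼)*(1 - 20)))*64 = (-7 + 0*(-5 + (⅑)*(¼)*(-19)))*64 = (-7 + 0*(-5 - 19/36))*64 = (-7 + 0*(-199/36))*64 = (-7 + 0)*64 = -7*64 = -448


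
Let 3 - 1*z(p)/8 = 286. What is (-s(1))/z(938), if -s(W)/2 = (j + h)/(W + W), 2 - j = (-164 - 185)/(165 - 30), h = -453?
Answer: 7567/38205 ≈ 0.19806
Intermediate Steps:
z(p) = -2264 (z(p) = 24 - 8*286 = 24 - 2288 = -2264)
j = 619/135 (j = 2 - (-164 - 185)/(165 - 30) = 2 - (-349)/135 = 2 - 1*(-349/135) = 2 + 349/135 = 619/135 ≈ 4.5852)
s(W) = 60536/(135*W) (s(W) = -2*(619/135 - 453)/(W + W) = -(-121072)/(135*(2*W)) = -(-121072)*1/(2*W)/135 = -(-60536)/(135*W) = 60536/(135*W))
(-s(1))/z(938) = -60536/(135*1)/(-2264) = -60536/135*(-1/2264) = 7567/38205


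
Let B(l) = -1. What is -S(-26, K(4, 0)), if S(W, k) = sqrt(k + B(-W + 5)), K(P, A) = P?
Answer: -sqrt(3) ≈ -1.7320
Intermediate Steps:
S(W, k) = sqrt(-1 + k) (S(W, k) = sqrt(k - 1) = sqrt(-1 + k))
-S(-26, K(4, 0)) = -sqrt(-1 + 4) = -sqrt(3)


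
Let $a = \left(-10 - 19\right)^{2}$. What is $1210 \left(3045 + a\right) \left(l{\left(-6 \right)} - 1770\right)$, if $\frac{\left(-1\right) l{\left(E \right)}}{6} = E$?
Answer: $-8153372040$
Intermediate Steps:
$a = 841$ ($a = \left(-29\right)^{2} = 841$)
$l{\left(E \right)} = - 6 E$
$1210 \left(3045 + a\right) \left(l{\left(-6 \right)} - 1770\right) = 1210 \left(3045 + 841\right) \left(\left(-6\right) \left(-6\right) - 1770\right) = 1210 \cdot 3886 \left(36 - 1770\right) = 1210 \cdot 3886 \left(-1734\right) = 1210 \left(-6738324\right) = -8153372040$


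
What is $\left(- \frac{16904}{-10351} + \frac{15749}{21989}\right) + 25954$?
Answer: $\frac{537079669051}{20691649} \approx 25956.0$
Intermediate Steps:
$\left(- \frac{16904}{-10351} + \frac{15749}{21989}\right) + 25954 = \left(\left(-16904\right) \left(- \frac{1}{10351}\right) + 15749 \cdot \frac{1}{21989}\right) + 25954 = \left(\frac{16904}{10351} + \frac{15749}{21989}\right) + 25954 = \frac{48610905}{20691649} + 25954 = \frac{537079669051}{20691649}$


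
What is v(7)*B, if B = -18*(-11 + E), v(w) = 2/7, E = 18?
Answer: -36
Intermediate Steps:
v(w) = 2/7 (v(w) = 2*(⅐) = 2/7)
B = -126 (B = -18*(-11 + 18) = -18*7 = -126)
v(7)*B = (2/7)*(-126) = -36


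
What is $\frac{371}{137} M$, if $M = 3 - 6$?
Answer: $- \frac{1113}{137} \approx -8.1241$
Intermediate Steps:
$M = -3$ ($M = 3 - 6 = -3$)
$\frac{371}{137} M = \frac{371}{137} \left(-3\right) = - \frac{1113}{137}$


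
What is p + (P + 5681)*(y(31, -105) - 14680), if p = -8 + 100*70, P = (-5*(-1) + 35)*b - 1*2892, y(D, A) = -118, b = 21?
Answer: -53694950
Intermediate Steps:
P = -2052 (P = (-5*(-1) + 35)*21 - 1*2892 = (5 + 35)*21 - 2892 = 40*21 - 2892 = 840 - 2892 = -2052)
p = 6992 (p = -8 + 7000 = 6992)
p + (P + 5681)*(y(31, -105) - 14680) = 6992 + (-2052 + 5681)*(-118 - 14680) = 6992 + 3629*(-14798) = 6992 - 53701942 = -53694950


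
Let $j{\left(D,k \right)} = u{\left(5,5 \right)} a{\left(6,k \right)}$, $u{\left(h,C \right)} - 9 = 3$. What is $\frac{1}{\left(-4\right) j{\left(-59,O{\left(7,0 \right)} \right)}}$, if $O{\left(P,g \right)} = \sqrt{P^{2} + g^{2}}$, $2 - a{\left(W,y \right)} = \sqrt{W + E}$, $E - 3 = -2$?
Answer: $\frac{1}{72} + \frac{\sqrt{7}}{144} \approx 0.032262$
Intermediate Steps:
$E = 1$ ($E = 3 - 2 = 1$)
$u{\left(h,C \right)} = 12$ ($u{\left(h,C \right)} = 9 + 3 = 12$)
$a{\left(W,y \right)} = 2 - \sqrt{1 + W}$ ($a{\left(W,y \right)} = 2 - \sqrt{W + 1} = 2 - \sqrt{1 + W}$)
$j{\left(D,k \right)} = 24 - 12 \sqrt{7}$ ($j{\left(D,k \right)} = 12 \left(2 - \sqrt{1 + 6}\right) = 12 \left(2 - \sqrt{7}\right) = 24 - 12 \sqrt{7}$)
$\frac{1}{\left(-4\right) j{\left(-59,O{\left(7,0 \right)} \right)}} = \frac{1}{\left(-4\right) \left(24 - 12 \sqrt{7}\right)} = \frac{1}{-96 + 48 \sqrt{7}}$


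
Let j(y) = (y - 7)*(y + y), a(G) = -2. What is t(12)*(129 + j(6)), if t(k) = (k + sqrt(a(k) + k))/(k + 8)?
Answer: 351/5 + 117*sqrt(10)/20 ≈ 88.699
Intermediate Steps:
j(y) = 2*y*(-7 + y) (j(y) = (-7 + y)*(2*y) = 2*y*(-7 + y))
t(k) = (k + sqrt(-2 + k))/(8 + k) (t(k) = (k + sqrt(-2 + k))/(k + 8) = (k + sqrt(-2 + k))/(8 + k))
t(12)*(129 + j(6)) = ((12 + sqrt(-2 + 12))/(8 + 12))*(129 + 2*6*(-7 + 6)) = ((12 + sqrt(10))/20)*(129 + 2*6*(-1)) = ((12 + sqrt(10))/20)*(129 - 12) = (3/5 + sqrt(10)/20)*117 = 351/5 + 117*sqrt(10)/20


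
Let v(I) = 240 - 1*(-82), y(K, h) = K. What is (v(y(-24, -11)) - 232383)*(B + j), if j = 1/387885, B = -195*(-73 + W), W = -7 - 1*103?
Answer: -3212113226681786/387885 ≈ -8.2811e+9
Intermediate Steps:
W = -110 (W = -7 - 103 = -110)
v(I) = 322 (v(I) = 240 + 82 = 322)
B = 35685 (B = -195*(-73 - 110) = -195*(-183) = 35685)
j = 1/387885 ≈ 2.5781e-6
(v(y(-24, -11)) - 232383)*(B + j) = (322 - 232383)*(35685 + 1/387885) = -232061*13841676226/387885 = -3212113226681786/387885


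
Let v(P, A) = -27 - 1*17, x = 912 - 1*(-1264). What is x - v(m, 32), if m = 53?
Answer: 2220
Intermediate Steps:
x = 2176 (x = 912 + 1264 = 2176)
v(P, A) = -44 (v(P, A) = -27 - 17 = -44)
x - v(m, 32) = 2176 - 1*(-44) = 2176 + 44 = 2220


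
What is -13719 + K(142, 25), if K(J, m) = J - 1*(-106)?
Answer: -13471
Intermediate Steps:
K(J, m) = 106 + J (K(J, m) = J + 106 = 106 + J)
-13719 + K(142, 25) = -13719 + (106 + 142) = -13719 + 248 = -13471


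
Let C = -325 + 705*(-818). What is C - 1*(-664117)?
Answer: 87102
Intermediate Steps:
C = -577015 (C = -325 - 576690 = -577015)
C - 1*(-664117) = -577015 - 1*(-664117) = -577015 + 664117 = 87102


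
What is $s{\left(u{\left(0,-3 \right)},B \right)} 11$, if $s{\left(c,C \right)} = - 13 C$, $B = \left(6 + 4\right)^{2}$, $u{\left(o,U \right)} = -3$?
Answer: $-14300$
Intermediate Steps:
$B = 100$ ($B = 10^{2} = 100$)
$s{\left(u{\left(0,-3 \right)},B \right)} 11 = \left(-13\right) 100 \cdot 11 = \left(-1300\right) 11 = -14300$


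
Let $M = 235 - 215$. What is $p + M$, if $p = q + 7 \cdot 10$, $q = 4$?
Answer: $94$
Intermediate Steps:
$p = 74$ ($p = 4 + 7 \cdot 10 = 4 + 70 = 74$)
$M = 20$ ($M = 235 - 215 = 20$)
$p + M = 74 + 20 = 94$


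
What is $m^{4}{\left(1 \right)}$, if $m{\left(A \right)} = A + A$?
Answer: $16$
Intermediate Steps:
$m{\left(A \right)} = 2 A$
$m^{4}{\left(1 \right)} = \left(2 \cdot 1\right)^{4} = 2^{4} = 16$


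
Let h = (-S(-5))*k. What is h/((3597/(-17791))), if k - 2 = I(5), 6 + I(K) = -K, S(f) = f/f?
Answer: -53373/1199 ≈ -44.515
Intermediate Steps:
S(f) = 1
I(K) = -6 - K
k = -9 (k = 2 + (-6 - 1*5) = 2 + (-6 - 5) = 2 - 11 = -9)
h = 9 (h = -1*1*(-9) = -1*(-9) = 9)
h/((3597/(-17791))) = 9/(3597/(-17791)) = 9/(3597*(-1/17791)) = 9/(-3597/17791) = -17791/3597*9 = -53373/1199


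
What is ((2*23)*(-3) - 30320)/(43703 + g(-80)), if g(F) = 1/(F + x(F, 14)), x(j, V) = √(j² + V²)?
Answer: -260899207544/374357625443 + 60916*√1649/374357625443 ≈ -0.69692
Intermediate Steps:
x(j, V) = √(V² + j²)
g(F) = 1/(F + √(196 + F²)) (g(F) = 1/(F + √(14² + F²)) = 1/(F + √(196 + F²)))
((2*23)*(-3) - 30320)/(43703 + g(-80)) = ((2*23)*(-3) - 30320)/(43703 + 1/(-80 + √(196 + (-80)²))) = (46*(-3) - 30320)/(43703 + 1/(-80 + √(196 + 6400))) = (-138 - 30320)/(43703 + 1/(-80 + √6596)) = -30458/(43703 + 1/(-80 + 2*√1649))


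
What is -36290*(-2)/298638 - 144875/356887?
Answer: -8681160895/53290009953 ≈ -0.16290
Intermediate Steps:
-36290*(-2)/298638 - 144875/356887 = 72580*(1/298638) - 144875*1/356887 = 36290/149319 - 144875/356887 = -8681160895/53290009953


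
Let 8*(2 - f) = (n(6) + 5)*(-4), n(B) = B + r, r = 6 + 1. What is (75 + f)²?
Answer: 7396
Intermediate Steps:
r = 7
n(B) = 7 + B (n(B) = B + 7 = 7 + B)
f = 11 (f = 2 - ((7 + 6) + 5)*(-4)/8 = 2 - (13 + 5)*(-4)/8 = 2 - 9*(-4)/4 = 2 - ⅛*(-72) = 2 + 9 = 11)
(75 + f)² = (75 + 11)² = 86² = 7396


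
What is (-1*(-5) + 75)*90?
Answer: 7200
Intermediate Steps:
(-1*(-5) + 75)*90 = (5 + 75)*90 = 80*90 = 7200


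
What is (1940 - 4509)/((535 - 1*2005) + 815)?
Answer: 2569/655 ≈ 3.9221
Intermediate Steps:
(1940 - 4509)/((535 - 1*2005) + 815) = -2569/((535 - 2005) + 815) = -2569/(-1470 + 815) = -2569/(-655) = -2569*(-1/655) = 2569/655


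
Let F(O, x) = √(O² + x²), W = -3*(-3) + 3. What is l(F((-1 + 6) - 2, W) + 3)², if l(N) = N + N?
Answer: 648 + 72*√17 ≈ 944.86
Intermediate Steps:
W = 12 (W = 9 + 3 = 12)
l(N) = 2*N
l(F((-1 + 6) - 2, W) + 3)² = (2*(√(((-1 + 6) - 2)² + 12²) + 3))² = (2*(√((5 - 2)² + 144) + 3))² = (2*(√(3² + 144) + 3))² = (2*(√(9 + 144) + 3))² = (2*(√153 + 3))² = (2*(3*√17 + 3))² = (2*(3 + 3*√17))² = (6 + 6*√17)²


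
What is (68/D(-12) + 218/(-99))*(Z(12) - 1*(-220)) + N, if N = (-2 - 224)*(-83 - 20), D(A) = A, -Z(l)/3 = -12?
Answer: 2105098/99 ≈ 21264.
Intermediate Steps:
Z(l) = 36 (Z(l) = -3*(-12) = 36)
N = 23278 (N = -226*(-103) = 23278)
(68/D(-12) + 218/(-99))*(Z(12) - 1*(-220)) + N = (68/(-12) + 218/(-99))*(36 - 1*(-220)) + 23278 = (68*(-1/12) + 218*(-1/99))*(36 + 220) + 23278 = (-17/3 - 218/99)*256 + 23278 = -779/99*256 + 23278 = -199424/99 + 23278 = 2105098/99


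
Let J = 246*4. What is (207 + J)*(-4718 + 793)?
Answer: -4674675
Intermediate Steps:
J = 984
(207 + J)*(-4718 + 793) = (207 + 984)*(-4718 + 793) = 1191*(-3925) = -4674675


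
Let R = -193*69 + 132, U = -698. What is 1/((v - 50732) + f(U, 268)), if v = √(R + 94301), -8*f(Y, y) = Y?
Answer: -810316/41036953385 - 32*√20279/41036953385 ≈ -1.9857e-5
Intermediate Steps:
f(Y, y) = -Y/8
R = -13185 (R = -13317 + 132 = -13185)
v = 2*√20279 (v = √(-13185 + 94301) = √81116 = 2*√20279 ≈ 284.81)
1/((v - 50732) + f(U, 268)) = 1/((2*√20279 - 50732) - ⅛*(-698)) = 1/((-50732 + 2*√20279) + 349/4) = 1/(-202579/4 + 2*√20279)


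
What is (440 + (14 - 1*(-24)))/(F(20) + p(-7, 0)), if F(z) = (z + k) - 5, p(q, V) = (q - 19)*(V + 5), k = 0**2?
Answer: -478/115 ≈ -4.1565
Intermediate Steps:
k = 0
p(q, V) = (-19 + q)*(5 + V)
F(z) = -5 + z (F(z) = (z + 0) - 5 = z - 5 = -5 + z)
(440 + (14 - 1*(-24)))/(F(20) + p(-7, 0)) = (440 + (14 - 1*(-24)))/((-5 + 20) + (-95 - 19*0 + 5*(-7) + 0*(-7))) = (440 + (14 + 24))/(15 + (-95 + 0 - 35 + 0)) = (440 + 38)/(15 - 130) = 478/(-115) = 478*(-1/115) = -478/115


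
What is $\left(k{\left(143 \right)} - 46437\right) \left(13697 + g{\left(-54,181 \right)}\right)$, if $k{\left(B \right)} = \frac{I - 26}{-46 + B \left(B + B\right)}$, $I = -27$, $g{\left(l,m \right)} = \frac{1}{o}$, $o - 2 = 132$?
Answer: $- \frac{3481833352501423}{5474168} \approx -6.3605 \cdot 10^{8}$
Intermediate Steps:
$o = 134$ ($o = 2 + 132 = 134$)
$g{\left(l,m \right)} = \frac{1}{134}$
$k{\left(B \right)} = - \frac{53}{-46 + 2 B^{2}}$ ($k{\left(B \right)} = \frac{-27 - 26}{-46 + B \left(B + B\right)} = - \frac{53}{-46 + B 2 B} = - \frac{53}{-46 + 2 B^{2}}$)
$\left(k{\left(143 \right)} - 46437\right) \left(13697 + g{\left(-54,181 \right)}\right) = \left(- \frac{53}{-46 + 2 \cdot 143^{2}} - 46437\right) \left(13697 + \frac{1}{134}\right) = \left(- \frac{53}{-46 + 2 \cdot 20449} - 46437\right) \frac{1835399}{134} = \left(- \frac{53}{-46 + 40898} - 46437\right) \frac{1835399}{134} = \left(- \frac{53}{40852} - 46437\right) \frac{1835399}{134} = \left(- \frac{1897044377}{40852}\right) \frac{1835399}{134} = - \frac{3481833352501423}{5474168}$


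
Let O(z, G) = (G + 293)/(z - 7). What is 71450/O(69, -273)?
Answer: 221495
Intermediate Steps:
O(z, G) = (293 + G)/(-7 + z)
71450/O(69, -273) = 71450/(((293 - 273)/(-7 + 69))) = 71450/((20/62)) = 71450/(((1/62)*20)) = 71450/(10/31) = 71450*(31/10) = 221495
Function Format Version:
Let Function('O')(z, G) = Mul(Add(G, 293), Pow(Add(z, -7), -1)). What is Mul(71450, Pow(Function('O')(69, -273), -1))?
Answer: 221495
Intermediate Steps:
Function('O')(z, G) = Mul(Pow(Add(-7, z), -1), Add(293, G)) (Function('O')(z, G) = Mul(Add(293, G), Pow(Add(-7, z), -1)) = Mul(Pow(Add(-7, z), -1), Add(293, G)))
Mul(71450, Pow(Function('O')(69, -273), -1)) = Mul(71450, Pow(Mul(Pow(Add(-7, 69), -1), Add(293, -273)), -1)) = Mul(71450, Pow(Mul(Pow(62, -1), 20), -1)) = Mul(71450, Pow(Mul(Rational(1, 62), 20), -1)) = Mul(71450, Pow(Rational(10, 31), -1)) = Mul(71450, Rational(31, 10)) = 221495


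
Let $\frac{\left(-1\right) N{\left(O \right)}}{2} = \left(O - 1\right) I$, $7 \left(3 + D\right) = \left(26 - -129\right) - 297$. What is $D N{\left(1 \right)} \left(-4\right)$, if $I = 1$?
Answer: $0$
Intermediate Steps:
$D = - \frac{163}{7}$ ($D = -3 + \frac{\left(26 - -129\right) - 297}{7} = -3 + \frac{\left(26 + 129\right) - 297}{7} = -3 + \frac{155 - 297}{7} = -3 + \frac{1}{7} \left(-142\right) = -3 - \frac{142}{7} = - \frac{163}{7} \approx -23.286$)
$N{\left(O \right)} = 2 - 2 O$ ($N{\left(O \right)} = - 2 \left(O - 1\right) 1 = - 2 \left(-1 + O\right) 1 = - 2 \left(-1 + O\right) = 2 - 2 O$)
$D N{\left(1 \right)} \left(-4\right) = - \frac{163 \left(2 - 2\right) \left(-4\right)}{7} = - \frac{163 \cdot 0 \left(-4\right)}{7} = \left(- \frac{163}{7}\right) 0 = 0$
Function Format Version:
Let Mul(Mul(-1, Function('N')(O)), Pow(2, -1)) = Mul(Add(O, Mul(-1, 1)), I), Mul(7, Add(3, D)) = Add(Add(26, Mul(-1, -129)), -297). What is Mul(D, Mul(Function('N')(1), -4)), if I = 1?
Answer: 0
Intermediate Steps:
D = Rational(-163, 7) (D = Add(-3, Mul(Rational(1, 7), Add(Add(26, Mul(-1, -129)), -297))) = Add(-3, Mul(Rational(1, 7), Add(Add(26, 129), -297))) = Add(-3, Mul(Rational(1, 7), Add(155, -297))) = Add(-3, Mul(Rational(1, 7), -142)) = Add(-3, Rational(-142, 7)) = Rational(-163, 7) ≈ -23.286)
Function('N')(O) = Add(2, Mul(-2, O)) (Function('N')(O) = Mul(-2, Mul(Add(O, Mul(-1, 1)), 1)) = Mul(-2, Mul(Add(O, -1), 1)) = Mul(-2, Mul(Add(-1, O), 1)) = Mul(-2, Add(-1, O)) = Add(2, Mul(-2, O)))
Mul(D, Mul(Function('N')(1), -4)) = Mul(Rational(-163, 7), Mul(Add(2, Mul(-2, 1)), -4)) = Mul(Rational(-163, 7), Mul(Add(2, -2), -4)) = Mul(Rational(-163, 7), Mul(0, -4)) = Mul(Rational(-163, 7), 0) = 0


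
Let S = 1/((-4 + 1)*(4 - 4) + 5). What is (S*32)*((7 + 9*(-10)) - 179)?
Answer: -8384/5 ≈ -1676.8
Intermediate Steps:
S = ⅕ (S = 1/(-3*0 + 5) = 1/(0 + 5) = 1/5 = ⅕ ≈ 0.20000)
(S*32)*((7 + 9*(-10)) - 179) = ((⅕)*32)*((7 + 9*(-10)) - 179) = 32*((7 - 90) - 179)/5 = 32*(-83 - 179)/5 = (32/5)*(-262) = -8384/5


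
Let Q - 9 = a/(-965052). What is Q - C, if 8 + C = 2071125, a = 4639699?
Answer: -1998731557315/965052 ≈ -2.0711e+6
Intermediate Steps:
C = 2071117 (C = -8 + 2071125 = 2071117)
Q = 4045769/965052 (Q = 9 + 4639699/(-965052) = 9 + 4639699*(-1/965052) = 9 - 4639699/965052 = 4045769/965052 ≈ 4.1923)
Q - C = 4045769/965052 - 1*2071117 = 4045769/965052 - 2071117 = -1998731557315/965052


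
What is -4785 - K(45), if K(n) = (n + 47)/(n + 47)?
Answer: -4786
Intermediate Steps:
K(n) = 1 (K(n) = (47 + n)/(47 + n) = 1)
-4785 - K(45) = -4785 - 1*1 = -4785 - 1 = -4786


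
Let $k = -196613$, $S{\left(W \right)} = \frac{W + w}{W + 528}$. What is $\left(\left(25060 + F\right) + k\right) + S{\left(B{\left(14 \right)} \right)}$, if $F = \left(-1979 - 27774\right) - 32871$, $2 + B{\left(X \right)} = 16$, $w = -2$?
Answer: $- \frac{63461961}{271} \approx -2.3418 \cdot 10^{5}$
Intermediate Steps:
$B{\left(X \right)} = 14$ ($B{\left(X \right)} = -2 + 16 = 14$)
$S{\left(W \right)} = \frac{-2 + W}{528 + W}$ ($S{\left(W \right)} = \frac{W - 2}{W + 528} = \frac{-2 + W}{528 + W}$)
$F = -62624$ ($F = -29753 - 32871 = -62624$)
$\left(\left(25060 + F\right) + k\right) + S{\left(B{\left(14 \right)} \right)} = \left(\left(25060 - 62624\right) - 196613\right) + \frac{-2 + 14}{528 + 14} = \left(-37564 - 196613\right) + \frac{1}{542} \cdot 12 = -234177 + \frac{1}{542} \cdot 12 = -234177 + \frac{6}{271} = - \frac{63461961}{271}$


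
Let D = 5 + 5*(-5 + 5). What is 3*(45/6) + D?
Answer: 55/2 ≈ 27.500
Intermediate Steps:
D = 5 (D = 5 + 5*0 = 5 + 0 = 5)
3*(45/6) + D = 3*(45/6) + 5 = 3*(45*(⅙)) + 5 = 3*(15/2) + 5 = 45/2 + 5 = 55/2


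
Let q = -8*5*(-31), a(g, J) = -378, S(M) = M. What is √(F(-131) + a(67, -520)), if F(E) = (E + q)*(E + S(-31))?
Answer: 6*I*√5001 ≈ 424.31*I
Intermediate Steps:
q = 1240 (q = -40*(-31) = 1240)
F(E) = (-31 + E)*(1240 + E) (F(E) = (E + 1240)*(E - 31) = (1240 + E)*(-31 + E) = (-31 + E)*(1240 + E))
√(F(-131) + a(67, -520)) = √((-38440 + (-131)² + 1209*(-131)) - 378) = √((-38440 + 17161 - 158379) - 378) = √(-179658 - 378) = √(-180036) = 6*I*√5001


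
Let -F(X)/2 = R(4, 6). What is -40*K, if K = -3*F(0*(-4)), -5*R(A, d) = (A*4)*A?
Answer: 3072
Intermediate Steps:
R(A, d) = -4*A**2/5 (R(A, d) = -A*4*A/5 = -4*A*A/5 = -4*A**2/5)
F(X) = 128/5 (F(X) = -(-8)*4**2/5 = -(-8)*16/5 = -2*(-64/5) = 128/5)
K = -384/5 (K = -3*128/5 = -384/5 ≈ -76.800)
-40*K = -40*(-384/5) = 3072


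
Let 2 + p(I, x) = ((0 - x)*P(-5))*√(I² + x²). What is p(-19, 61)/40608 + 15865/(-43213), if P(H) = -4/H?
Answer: -322166173/877396752 - 61*√4082/50760 ≈ -0.44396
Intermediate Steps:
p(I, x) = -2 - 4*x*√(I² + x²)/5 (p(I, x) = -2 + ((0 - x)*(-4/(-5)))*√(I² + x²) = -2 + ((-x)*(-4*(-⅕)))*√(I² + x²) = -2 + (-x*(⅘))*√(I² + x²) = -2 + (-4*x/5)*√(I² + x²) = -2 - 4*x*√(I² + x²)/5)
p(-19, 61)/40608 + 15865/(-43213) = (-2 - ⅘*61*√((-19)² + 61²))/40608 + 15865/(-43213) = (-2 - ⅘*61*√(361 + 3721))*(1/40608) + 15865*(-1/43213) = (-2 - ⅘*61*√4082)*(1/40608) - 15865/43213 = (-2 - 244*√4082/5)*(1/40608) - 15865/43213 = (-1/20304 - 61*√4082/50760) - 15865/43213 = -322166173/877396752 - 61*√4082/50760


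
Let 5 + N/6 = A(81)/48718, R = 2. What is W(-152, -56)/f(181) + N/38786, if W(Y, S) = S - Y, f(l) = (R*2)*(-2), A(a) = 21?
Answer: -11338188795/944788174 ≈ -12.001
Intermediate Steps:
f(l) = -8 (f(l) = (2*2)*(-2) = 4*(-2) = -8)
N = -730707/24359 (N = -30 + 6*(21/48718) = -30 + 63/24359 = -730707/24359 ≈ -29.997)
W(-152, -56)/f(181) + N/38786 = (-56 - 1*(-152))/(-8) - 730707/24359/38786 = (-56 + 152)*(-⅛) - 730707/24359*1/38786 = 96*(-⅛) - 730707/944788174 = -12 - 730707/944788174 = -11338188795/944788174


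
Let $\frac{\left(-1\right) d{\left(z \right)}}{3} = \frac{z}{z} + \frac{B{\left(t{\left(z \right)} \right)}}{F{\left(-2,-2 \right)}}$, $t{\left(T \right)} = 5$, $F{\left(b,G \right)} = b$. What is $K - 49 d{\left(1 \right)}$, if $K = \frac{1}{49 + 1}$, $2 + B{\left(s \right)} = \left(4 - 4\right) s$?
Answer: $\frac{14701}{50} \approx 294.02$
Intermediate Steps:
$B{\left(s \right)} = -2$ ($B{\left(s \right)} = -2 + \left(4 - 4\right) s = -2 + 0 s = -2 + 0 = -2$)
$K = \frac{1}{50} \approx 0.02$
$d{\left(z \right)} = -6$ ($d{\left(z \right)} = - 3 \left(\frac{z}{z} - \frac{2}{-2}\right) = - 3 \left(1 - -1\right) = - 3 \left(1 + 1\right) = \left(-3\right) 2 = -6$)
$K - 49 d{\left(1 \right)} = \frac{1}{50} - -294 = \frac{1}{50} + 294 = \frac{14701}{50}$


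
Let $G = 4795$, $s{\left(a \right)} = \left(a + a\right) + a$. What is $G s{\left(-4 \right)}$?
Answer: $-57540$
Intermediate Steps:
$s{\left(a \right)} = 3 a$ ($s{\left(a \right)} = 2 a + a = 3 a$)
$G s{\left(-4 \right)} = 4795 \cdot 3 \left(-4\right) = 4795 \left(-12\right) = -57540$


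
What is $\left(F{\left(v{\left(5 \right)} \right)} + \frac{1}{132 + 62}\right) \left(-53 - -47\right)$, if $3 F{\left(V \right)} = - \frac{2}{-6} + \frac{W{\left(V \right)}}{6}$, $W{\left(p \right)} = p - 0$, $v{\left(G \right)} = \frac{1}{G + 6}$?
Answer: $- \frac{2330}{3201} \approx -0.7279$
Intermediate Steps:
$v{\left(G \right)} = \frac{1}{6 + G}$
$W{\left(p \right)} = p$ ($W{\left(p \right)} = p + 0 = p$)
$F{\left(V \right)} = \frac{1}{9} + \frac{V}{18}$ ($F{\left(V \right)} = \frac{- \frac{2}{-6} + \frac{V}{6}}{3} = \frac{\left(-2\right) \left(- \frac{1}{6}\right) + V \frac{1}{6}}{3} = \frac{\frac{1}{3} + \frac{V}{6}}{3} = \frac{1}{9} + \frac{V}{18}$)
$\left(F{\left(v{\left(5 \right)} \right)} + \frac{1}{132 + 62}\right) \left(-53 - -47\right) = \left(\left(\frac{1}{9} + \frac{1}{18 \left(6 + 5\right)}\right) + \frac{1}{132 + 62}\right) \left(-53 - -47\right) = \left(\left(\frac{1}{9} + \frac{1}{18 \cdot 11}\right) + \frac{1}{194}\right) \left(-53 + 47\right) = \left(\left(\frac{1}{9} + \frac{1}{18} \cdot \frac{1}{11}\right) + \frac{1}{194}\right) \left(-6\right) = \left(\left(\frac{1}{9} + \frac{1}{198}\right) + \frac{1}{194}\right) \left(-6\right) = \left(\frac{23}{198} + \frac{1}{194}\right) \left(-6\right) = \frac{1165}{9603} \left(-6\right) = - \frac{2330}{3201}$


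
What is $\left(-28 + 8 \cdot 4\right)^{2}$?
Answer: $16$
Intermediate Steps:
$\left(-28 + 8 \cdot 4\right)^{2} = \left(-28 + 32\right)^{2} = 4^{2} = 16$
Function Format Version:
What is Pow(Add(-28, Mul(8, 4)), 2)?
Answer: 16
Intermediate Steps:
Pow(Add(-28, Mul(8, 4)), 2) = Pow(Add(-28, 32), 2) = Pow(4, 2) = 16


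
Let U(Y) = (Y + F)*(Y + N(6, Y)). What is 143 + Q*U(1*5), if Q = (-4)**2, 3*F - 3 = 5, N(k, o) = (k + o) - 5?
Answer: 4477/3 ≈ 1492.3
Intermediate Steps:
N(k, o) = -5 + k + o
F = 8/3 (F = 1 + (1/3)*5 = 1 + 5/3 = 8/3 ≈ 2.6667)
Q = 16
U(Y) = (1 + 2*Y)*(8/3 + Y) (U(Y) = (Y + 8/3)*(Y + (-5 + 6 + Y)) = (8/3 + Y)*(Y + (1 + Y)) = (8/3 + Y)*(1 + 2*Y) = (1 + 2*Y)*(8/3 + Y))
143 + Q*U(1*5) = 143 + 16*(8/3 + 2*(1*5)**2 + 19*(1*5)/3) = 143 + 16*(8/3 + 2*5**2 + (19/3)*5) = 143 + 16*(8/3 + 2*25 + 95/3) = 143 + 16*(8/3 + 50 + 95/3) = 143 + 16*(253/3) = 143 + 4048/3 = 4477/3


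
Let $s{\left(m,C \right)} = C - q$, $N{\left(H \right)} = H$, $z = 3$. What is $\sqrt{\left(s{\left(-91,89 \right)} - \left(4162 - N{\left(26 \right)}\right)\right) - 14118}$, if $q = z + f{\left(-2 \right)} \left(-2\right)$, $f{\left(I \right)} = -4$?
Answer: $16 i \sqrt{71} \approx 134.82 i$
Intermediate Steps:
$q = 11$ ($q = 3 - -8 = 3 + 8 = 11$)
$s{\left(m,C \right)} = -11 + C$ ($s{\left(m,C \right)} = C - 11 = -11 + C$)
$\sqrt{\left(s{\left(-91,89 \right)} - \left(4162 - N{\left(26 \right)}\right)\right) - 14118} = \sqrt{\left(\left(-11 + 89\right) - \left(4162 - 26\right)\right) - 14118} = \sqrt{\left(78 - \left(4162 - 26\right)\right) - 14118} = \sqrt{\left(78 - 4136\right) - 14118} = \sqrt{-4058 - 14118} = \sqrt{-18176} = 16 i \sqrt{71}$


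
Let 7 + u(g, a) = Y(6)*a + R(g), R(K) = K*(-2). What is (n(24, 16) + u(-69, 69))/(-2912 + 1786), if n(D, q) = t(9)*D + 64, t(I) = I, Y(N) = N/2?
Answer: -309/563 ≈ -0.54885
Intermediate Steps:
Y(N) = N/2 (Y(N) = N*(1/2) = N/2)
R(K) = -2*K
u(g, a) = -7 - 2*g + 3*a (u(g, a) = -7 + (((1/2)*6)*a - 2*g) = -7 + (3*a - 2*g) = -7 + (-2*g + 3*a) = -7 - 2*g + 3*a)
n(D, q) = 64 + 9*D (n(D, q) = 9*D + 64 = 64 + 9*D)
(n(24, 16) + u(-69, 69))/(-2912 + 1786) = ((64 + 9*24) + (-7 - 2*(-69) + 3*69))/(-2912 + 1786) = ((64 + 216) + (-7 + 138 + 207))/(-1126) = (280 + 338)*(-1/1126) = 618*(-1/1126) = -309/563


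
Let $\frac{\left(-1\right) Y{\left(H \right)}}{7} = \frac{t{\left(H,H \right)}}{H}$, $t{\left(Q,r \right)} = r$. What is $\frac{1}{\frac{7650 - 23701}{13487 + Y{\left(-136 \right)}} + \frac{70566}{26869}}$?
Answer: $\frac{362194120}{519955361} \approx 0.69659$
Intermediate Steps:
$Y{\left(H \right)} = -7$ ($Y{\left(H \right)} = - 7 \frac{H}{H} = \left(-7\right) 1 = -7$)
$\frac{1}{\frac{7650 - 23701}{13487 + Y{\left(-136 \right)}} + \frac{70566}{26869}} = \frac{1}{\frac{7650 - 23701}{13487 - 7} + \frac{70566}{26869}} = \frac{1}{- \frac{16051}{13480} + 70566 \cdot \frac{1}{26869}} = \frac{1}{\left(-16051\right) \frac{1}{13480} + \frac{70566}{26869}} = \frac{1}{- \frac{16051}{13480} + \frac{70566}{26869}} = \frac{1}{\frac{519955361}{362194120}} = \frac{362194120}{519955361}$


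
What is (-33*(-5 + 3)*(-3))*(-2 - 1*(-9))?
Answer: -1386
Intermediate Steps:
(-33*(-5 + 3)*(-3))*(-2 - 1*(-9)) = (-(-66)*(-3))*(-2 + 9) = -33*6*7 = -198*7 = -1386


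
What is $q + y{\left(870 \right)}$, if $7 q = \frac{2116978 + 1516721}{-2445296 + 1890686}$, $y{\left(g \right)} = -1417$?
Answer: $- \frac{1834936763}{1294090} \approx -1417.9$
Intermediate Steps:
$q = - \frac{1211233}{1294090}$ ($q = \frac{\left(2116978 + 1516721\right) \frac{1}{-2445296 + 1890686}}{7} = \frac{3633699 \frac{1}{-554610}}{7} = \frac{3633699 \left(- \frac{1}{554610}\right)}{7} = \frac{1}{7} \left(- \frac{1211233}{184870}\right) = - \frac{1211233}{1294090} \approx -0.93597$)
$q + y{\left(870 \right)} = - \frac{1211233}{1294090} - 1417 = - \frac{1834936763}{1294090}$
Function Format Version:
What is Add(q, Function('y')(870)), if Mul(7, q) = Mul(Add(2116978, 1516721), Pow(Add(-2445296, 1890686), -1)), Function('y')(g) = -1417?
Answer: Rational(-1834936763, 1294090) ≈ -1417.9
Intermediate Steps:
q = Rational(-1211233, 1294090) (q = Mul(Rational(1, 7), Mul(Add(2116978, 1516721), Pow(Add(-2445296, 1890686), -1))) = Mul(Rational(1, 7), Mul(3633699, Pow(-554610, -1))) = Mul(Rational(1, 7), Mul(3633699, Rational(-1, 554610))) = Mul(Rational(1, 7), Rational(-1211233, 184870)) = Rational(-1211233, 1294090) ≈ -0.93597)
Add(q, Function('y')(870)) = Add(Rational(-1211233, 1294090), -1417) = Rational(-1834936763, 1294090)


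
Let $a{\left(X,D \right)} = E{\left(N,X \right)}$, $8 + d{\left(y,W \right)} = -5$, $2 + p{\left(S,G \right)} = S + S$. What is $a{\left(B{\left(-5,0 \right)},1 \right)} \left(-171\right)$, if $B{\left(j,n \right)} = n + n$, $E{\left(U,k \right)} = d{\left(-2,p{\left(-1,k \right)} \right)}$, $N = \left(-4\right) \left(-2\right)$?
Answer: $2223$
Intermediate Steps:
$p{\left(S,G \right)} = -2 + 2 S$ ($p{\left(S,G \right)} = -2 + \left(S + S\right) = -2 + 2 S$)
$N = 8$
$d{\left(y,W \right)} = -13$ ($d{\left(y,W \right)} = -8 - 5 = -13$)
$E{\left(U,k \right)} = -13$
$B{\left(j,n \right)} = 2 n$
$a{\left(X,D \right)} = -13$
$a{\left(B{\left(-5,0 \right)},1 \right)} \left(-171\right) = \left(-13\right) \left(-171\right) = 2223$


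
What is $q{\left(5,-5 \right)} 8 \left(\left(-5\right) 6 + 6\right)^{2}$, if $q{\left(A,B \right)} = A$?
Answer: $23040$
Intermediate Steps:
$q{\left(5,-5 \right)} 8 \left(\left(-5\right) 6 + 6\right)^{2} = 5 \cdot 8 \left(\left(-5\right) 6 + 6\right)^{2} = 40 \left(-30 + 6\right)^{2} = 40 \left(-24\right)^{2} = 40 \cdot 576 = 23040$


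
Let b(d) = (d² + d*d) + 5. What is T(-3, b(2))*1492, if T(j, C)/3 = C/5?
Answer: 58188/5 ≈ 11638.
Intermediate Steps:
b(d) = 5 + 2*d² (b(d) = (d² + d²) + 5 = 2*d² + 5 = 5 + 2*d²)
T(j, C) = 3*C/5 (T(j, C) = 3*(C/5) = 3*C/5)
T(-3, b(2))*1492 = (3*(5 + 2*2²)/5)*1492 = (3*(5 + 2*4)/5)*1492 = (3*(5 + 8)/5)*1492 = ((⅗)*13)*1492 = (39/5)*1492 = 58188/5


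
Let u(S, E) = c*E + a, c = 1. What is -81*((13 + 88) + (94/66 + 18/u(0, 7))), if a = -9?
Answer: -83241/11 ≈ -7567.4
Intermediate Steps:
u(S, E) = -9 + E (u(S, E) = 1*E - 9 = E - 9 = -9 + E)
-81*((13 + 88) + (94/66 + 18/u(0, 7))) = -81*((13 + 88) + (94/66 + 18/(-9 + 7))) = -81*(101 + (94*(1/66) + 18/(-2))) = -81*(101 + (47/33 + 18*(-1/2))) = -81*(101 + (47/33 - 9)) = -81*(101 - 250/33) = -81*3083/33 = -83241/11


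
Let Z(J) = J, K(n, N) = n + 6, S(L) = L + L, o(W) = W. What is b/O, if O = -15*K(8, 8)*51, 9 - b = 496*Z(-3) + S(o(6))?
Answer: -33/238 ≈ -0.13866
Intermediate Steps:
S(L) = 2*L
K(n, N) = 6 + n
b = 1485 (b = 9 - (496*(-3) + 2*6) = 9 - (-1488 + 12) = 9 - 1*(-1476) = 9 + 1476 = 1485)
O = -10710 (O = -15*(6 + 8)*51 = -15*14*51 = -210*51 = -10710)
b/O = 1485/(-10710) = 1485*(-1/10710) = -33/238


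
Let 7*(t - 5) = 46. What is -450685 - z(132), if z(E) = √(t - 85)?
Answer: -450685 - I*√3598/7 ≈ -4.5069e+5 - 8.569*I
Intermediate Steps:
t = 81/7 (t = 5 + (⅐)*46 = 5 + 46/7 = 81/7 ≈ 11.571)
z(E) = I*√3598/7 (z(E) = √(81/7 - 85) = √(-514/7) = I*√3598/7)
-450685 - z(132) = -450685 - I*√3598/7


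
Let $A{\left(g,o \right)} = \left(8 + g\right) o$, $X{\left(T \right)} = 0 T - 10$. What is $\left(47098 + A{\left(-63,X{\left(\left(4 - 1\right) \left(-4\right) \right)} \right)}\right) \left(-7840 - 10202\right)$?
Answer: $-859665216$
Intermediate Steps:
$X{\left(T \right)} = -10$ ($X{\left(T \right)} = 0 - 10 = -10$)
$A{\left(g,o \right)} = o \left(8 + g\right)$
$\left(47098 + A{\left(-63,X{\left(\left(4 - 1\right) \left(-4\right) \right)} \right)}\right) \left(-7840 - 10202\right) = \left(47098 - 10 \left(8 - 63\right)\right) \left(-7840 - 10202\right) = \left(47098 - -550\right) \left(-18042\right) = \left(47098 + 550\right) \left(-18042\right) = 47648 \left(-18042\right) = -859665216$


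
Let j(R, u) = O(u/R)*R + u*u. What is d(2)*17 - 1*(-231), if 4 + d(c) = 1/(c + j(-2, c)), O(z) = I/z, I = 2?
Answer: 1647/10 ≈ 164.70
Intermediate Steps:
O(z) = 2/z
j(R, u) = u**2 + 2*R**2/u (j(R, u) = (2/((u/R)))*R + u*u = (2*(R/u))*R + u**2 = (2*R/u)*R + u**2 = 2*R**2/u + u**2 = u**2 + 2*R**2/u)
d(c) = -4 + 1/(c + (8 + c**3)/c) (d(c) = -4 + 1/(c + (c**3 + 2*(-2)**2)/c) = -4 + 1/(c + (c**3 + 2*4)/c) = -4 + 1/(c + (c**3 + 8)/c) = -4 + 1/(c + (8 + c**3)/c))
d(2)*17 - 1*(-231) = ((-32 + 2 - 4*2**2 - 4*2**3)/(8 + 2**2 + 2**3))*17 - 1*(-231) = ((-32 + 2 - 4*4 - 4*8)/(8 + 4 + 8))*17 + 231 = ((-32 + 2 - 16 - 32)/20)*17 + 231 = ((1/20)*(-78))*17 + 231 = -39/10*17 + 231 = -663/10 + 231 = 1647/10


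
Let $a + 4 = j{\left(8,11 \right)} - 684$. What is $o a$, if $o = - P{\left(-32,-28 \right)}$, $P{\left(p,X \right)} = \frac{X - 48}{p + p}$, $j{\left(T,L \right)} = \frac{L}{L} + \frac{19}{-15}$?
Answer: $\frac{49039}{60} \approx 817.32$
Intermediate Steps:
$j{\left(T,L \right)} = - \frac{4}{15}$ ($j{\left(T,L \right)} = 1 + 19 \left(- \frac{1}{15}\right) = 1 - \frac{19}{15} = - \frac{4}{15}$)
$P{\left(p,X \right)} = \frac{-48 + X}{2 p}$
$o = - \frac{19}{16}$ ($o = - \frac{-48 - 28}{2 \left(-32\right)} = - \frac{\left(-1\right) \left(-76\right)}{2 \cdot 32} = \left(-1\right) \frac{19}{16} = - \frac{19}{16} \approx -1.1875$)
$a = - \frac{10324}{15}$ ($a = -4 - \frac{10264}{15} = - \frac{10324}{15} \approx -688.27$)
$o a = \left(- \frac{19}{16}\right) \left(- \frac{10324}{15}\right) = \frac{49039}{60}$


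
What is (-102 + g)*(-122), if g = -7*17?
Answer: 26962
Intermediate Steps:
g = -119
(-102 + g)*(-122) = (-102 - 119)*(-122) = -221*(-122) = 26962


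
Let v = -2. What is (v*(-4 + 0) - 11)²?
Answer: 9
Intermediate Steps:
(v*(-4 + 0) - 11)² = (-2*(-4 + 0) - 11)² = (-2*(-4) - 11)² = (8 - 11)² = (-3)² = 9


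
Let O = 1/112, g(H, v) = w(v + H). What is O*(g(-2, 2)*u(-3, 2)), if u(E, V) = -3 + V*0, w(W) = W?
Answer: 0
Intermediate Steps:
g(H, v) = H + v (g(H, v) = v + H = H + v)
u(E, V) = -3 (u(E, V) = -3 + 0 = -3)
O = 1/112 ≈ 0.0089286
O*(g(-2, 2)*u(-3, 2)) = ((-2 + 2)*(-3))/112 = (0*(-3))/112 = (1/112)*0 = 0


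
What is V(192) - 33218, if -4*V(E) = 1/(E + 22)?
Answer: -28434609/856 ≈ -33218.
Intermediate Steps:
V(E) = -1/(4*(22 + E)) (V(E) = -1/(4*(E + 22)) = -1/(4*(22 + E)))
V(192) - 33218 = -1/(88 + 4*192) - 33218 = -1/(88 + 768) - 33218 = -1/856 - 33218 = -28434609/856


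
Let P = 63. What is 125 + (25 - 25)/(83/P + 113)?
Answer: 125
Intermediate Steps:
125 + (25 - 25)/(83/P + 113) = 125 + (25 - 25)/(83/63 + 113) = 125 + 0/(83*(1/63) + 113) = 125 + 0/(83/63 + 113) = 125 + 0/(7202/63) = 125 + 0*(63/7202) = 125 + 0 = 125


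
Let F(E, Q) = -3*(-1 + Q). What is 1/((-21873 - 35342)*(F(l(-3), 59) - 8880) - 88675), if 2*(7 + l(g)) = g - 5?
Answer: 1/517935935 ≈ 1.9307e-9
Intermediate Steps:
l(g) = -19/2 + g/2 (l(g) = -7 + (g - 5)/2 = -7 + (-5 + g)/2 = -7 + (-5/2 + g/2) = -19/2 + g/2)
F(E, Q) = 3 - 3*Q
1/((-21873 - 35342)*(F(l(-3), 59) - 8880) - 88675) = 1/((-21873 - 35342)*((3 - 3*59) - 8880) - 88675) = 1/(-57215*((3 - 177) - 8880) - 88675) = 1/(-57215*(-174 - 8880) - 88675) = 1/(-57215*(-9054) - 88675) = 1/(518024610 - 88675) = 1/517935935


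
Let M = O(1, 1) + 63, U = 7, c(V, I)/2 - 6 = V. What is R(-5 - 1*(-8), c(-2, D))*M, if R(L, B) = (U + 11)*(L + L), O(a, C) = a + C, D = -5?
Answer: 7020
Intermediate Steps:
c(V, I) = 12 + 2*V
O(a, C) = C + a
R(L, B) = 36*L (R(L, B) = (7 + 11)*(L + L) = 18*(2*L) = 36*L)
M = 65 (M = (1 + 1) + 63 = 2 + 63 = 65)
R(-5 - 1*(-8), c(-2, D))*M = (36*(-5 - 1*(-8)))*65 = (36*(-5 + 8))*65 = (36*3)*65 = 108*65 = 7020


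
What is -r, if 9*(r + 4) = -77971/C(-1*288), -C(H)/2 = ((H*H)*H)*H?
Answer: 495338835821/123834728448 ≈ 4.0000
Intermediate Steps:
C(H) = -2*H**4 (C(H) = -2*(H*H)*H*H = -2*H**2*H*H = -2*H**3*H = -2*H**4)
r = -495338835821/123834728448 (r = -4 + (-77971/((-2*(-1*288)**4)))/9 = -4 + (-77971/((-2*(-288)**4)))/9 = -4 + (-77971/((-2*6879707136)))/9 = -4 + (-77971/(-13759414272))/9 = -4 + (-77971*(-1/13759414272))/9 = -4 + (1/9)*(77971/13759414272) = -4 + 77971/123834728448 = -495338835821/123834728448 ≈ -4.0000)
-r = -1*(-495338835821/123834728448) = 495338835821/123834728448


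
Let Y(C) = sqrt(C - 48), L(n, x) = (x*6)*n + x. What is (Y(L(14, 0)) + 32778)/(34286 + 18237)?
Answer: 32778/52523 + 4*I*sqrt(3)/52523 ≈ 0.62407 + 0.00013191*I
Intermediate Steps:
L(n, x) = x + 6*n*x (L(n, x) = (6*x)*n + x = 6*n*x + x = x + 6*n*x)
Y(C) = sqrt(-48 + C)
(Y(L(14, 0)) + 32778)/(34286 + 18237) = (sqrt(-48 + 0*(1 + 6*14)) + 32778)/(34286 + 18237) = (sqrt(-48 + 0*(1 + 84)) + 32778)/52523 = (sqrt(-48 + 0*85) + 32778)*(1/52523) = (sqrt(-48 + 0) + 32778)*(1/52523) = (sqrt(-48) + 32778)*(1/52523) = (4*I*sqrt(3) + 32778)*(1/52523) = (32778 + 4*I*sqrt(3))*(1/52523) = 32778/52523 + 4*I*sqrt(3)/52523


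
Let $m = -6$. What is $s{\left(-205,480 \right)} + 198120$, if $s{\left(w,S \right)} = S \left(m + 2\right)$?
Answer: $196200$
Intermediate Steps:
$s{\left(w,S \right)} = - 4 S$ ($s{\left(w,S \right)} = S \left(-6 + 2\right) = S \left(-4\right) = - 4 S$)
$s{\left(-205,480 \right)} + 198120 = \left(-4\right) 480 + 198120 = -1920 + 198120 = 196200$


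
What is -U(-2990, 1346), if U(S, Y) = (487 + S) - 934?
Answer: 3437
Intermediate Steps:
U(S, Y) = -447 + S
-U(-2990, 1346) = -(-447 - 2990) = -1*(-3437) = 3437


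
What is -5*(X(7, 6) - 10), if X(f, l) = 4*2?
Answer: 10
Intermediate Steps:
X(f, l) = 8
-5*(X(7, 6) - 10) = -5*(8 - 10) = -5*(-2) = 10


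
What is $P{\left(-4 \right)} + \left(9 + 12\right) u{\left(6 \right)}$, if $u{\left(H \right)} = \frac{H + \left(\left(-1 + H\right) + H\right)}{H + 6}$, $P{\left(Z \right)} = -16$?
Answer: $\frac{55}{4} \approx 13.75$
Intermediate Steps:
$u{\left(H \right)} = \frac{-1 + 3 H}{6 + H}$ ($u{\left(H \right)} = \frac{H + \left(-1 + 2 H\right)}{6 + H} = \frac{-1 + 3 H}{6 + H}$)
$P{\left(-4 \right)} + \left(9 + 12\right) u{\left(6 \right)} = -16 + \left(9 + 12\right) \frac{-1 + 3 \cdot 6}{6 + 6} = -16 + 21 \frac{-1 + 18}{12} = -16 + 21 \cdot \frac{1}{12} \cdot 17 = -16 + 21 \cdot \frac{17}{12} = -16 + \frac{119}{4} = \frac{55}{4}$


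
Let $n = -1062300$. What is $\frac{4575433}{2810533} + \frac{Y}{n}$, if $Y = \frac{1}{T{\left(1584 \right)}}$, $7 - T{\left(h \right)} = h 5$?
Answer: $\frac{38460997834607233}{23625283906286700} \approx 1.628$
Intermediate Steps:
$T{\left(h \right)} = 7 - 5 h$ ($T{\left(h \right)} = 7 - h 5 = 7 - 5 h$)
$Y = - \frac{1}{7913}$ ($Y = \frac{1}{7 - 7920} = \frac{1}{-7913} = - \frac{1}{7913} \approx -0.00012637$)
$\frac{4575433}{2810533} + \frac{Y}{n} = \frac{4575433}{2810533} - \frac{1}{7913 \left(-1062300\right)} = 4575433 \cdot \frac{1}{2810533} - - \frac{1}{8405979900} = \frac{4575433}{2810533} + \frac{1}{8405979900} = \frac{38460997834607233}{23625283906286700}$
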